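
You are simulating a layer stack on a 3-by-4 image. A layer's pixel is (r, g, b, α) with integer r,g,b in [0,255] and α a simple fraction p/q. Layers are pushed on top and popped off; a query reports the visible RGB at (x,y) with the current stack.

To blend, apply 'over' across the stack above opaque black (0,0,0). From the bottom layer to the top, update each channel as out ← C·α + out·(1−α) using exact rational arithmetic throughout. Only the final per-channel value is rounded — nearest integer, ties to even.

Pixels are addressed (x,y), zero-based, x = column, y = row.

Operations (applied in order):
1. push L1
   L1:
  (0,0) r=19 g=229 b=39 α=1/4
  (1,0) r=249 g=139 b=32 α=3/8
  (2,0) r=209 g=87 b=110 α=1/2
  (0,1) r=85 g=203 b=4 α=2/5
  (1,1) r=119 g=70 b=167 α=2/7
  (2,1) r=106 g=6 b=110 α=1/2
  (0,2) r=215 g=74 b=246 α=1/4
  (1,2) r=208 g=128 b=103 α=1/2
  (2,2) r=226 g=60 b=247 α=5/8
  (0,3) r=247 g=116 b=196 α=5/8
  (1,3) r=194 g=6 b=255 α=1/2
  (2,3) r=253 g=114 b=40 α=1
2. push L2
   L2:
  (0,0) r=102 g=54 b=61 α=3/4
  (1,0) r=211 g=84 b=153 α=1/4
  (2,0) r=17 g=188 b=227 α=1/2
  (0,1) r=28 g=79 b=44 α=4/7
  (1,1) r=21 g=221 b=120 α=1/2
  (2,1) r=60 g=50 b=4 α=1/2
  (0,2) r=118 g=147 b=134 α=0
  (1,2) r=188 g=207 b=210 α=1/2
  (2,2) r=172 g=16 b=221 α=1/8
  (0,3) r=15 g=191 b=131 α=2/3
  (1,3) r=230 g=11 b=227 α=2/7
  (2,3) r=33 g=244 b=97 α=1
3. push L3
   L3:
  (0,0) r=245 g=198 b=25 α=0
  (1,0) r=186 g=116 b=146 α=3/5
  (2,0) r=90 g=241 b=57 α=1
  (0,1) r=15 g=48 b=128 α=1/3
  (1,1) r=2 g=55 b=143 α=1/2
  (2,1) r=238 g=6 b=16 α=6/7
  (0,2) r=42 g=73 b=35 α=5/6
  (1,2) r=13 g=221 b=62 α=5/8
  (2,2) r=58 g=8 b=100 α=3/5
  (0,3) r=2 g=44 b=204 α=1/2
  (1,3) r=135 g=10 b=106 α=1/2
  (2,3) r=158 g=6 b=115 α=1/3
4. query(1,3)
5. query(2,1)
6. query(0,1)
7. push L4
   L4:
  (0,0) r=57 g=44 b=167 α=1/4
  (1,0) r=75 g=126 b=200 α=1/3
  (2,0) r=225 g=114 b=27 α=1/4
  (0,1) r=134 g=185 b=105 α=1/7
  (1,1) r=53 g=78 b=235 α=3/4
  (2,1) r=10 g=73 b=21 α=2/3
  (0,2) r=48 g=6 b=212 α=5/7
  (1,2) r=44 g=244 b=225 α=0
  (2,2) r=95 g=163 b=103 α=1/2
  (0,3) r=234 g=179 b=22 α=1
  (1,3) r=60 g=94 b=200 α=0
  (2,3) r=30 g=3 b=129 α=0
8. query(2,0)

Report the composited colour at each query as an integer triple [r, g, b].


(1,3) stack=L1,L2,L3; from [0,0,0]:
after L1 α=1/2: [97, 3, 255/2]
after L2 α=2/7: [135, 37/7, 2183/14]
after L3 α=1/2: [135, 107/14, 3667/28]
→ [135, 8, 131]

at x=2,y=1 over L1,L2,L3:
+L1 (α=1/2) → [53, 3, 55]
+L2 (α=1/2) → [113/2, 53/2, 59/2]
+L3 (α=6/7) → [2969/14, 125/14, 251/14]
→ [212, 9, 18]

at x=0,y=1 over L1,L2,L3:
+L1 (α=2/5) → [34, 406/5, 8/5]
+L2 (α=4/7) → [214/7, 2798/35, 904/35]
+L3 (α=1/3) → [533/21, 7276/105, 2096/35]
= [25, 69, 60]

at x=2,y=0 over L1,L2,L3,L4:
after L1 α=1/2: [209/2, 87/2, 55]
after L2 α=1/2: [243/4, 463/4, 141]
after L3 α=1: [90, 241, 57]
after L4 α=1/4: [495/4, 837/4, 99/2]
= [124, 209, 50]


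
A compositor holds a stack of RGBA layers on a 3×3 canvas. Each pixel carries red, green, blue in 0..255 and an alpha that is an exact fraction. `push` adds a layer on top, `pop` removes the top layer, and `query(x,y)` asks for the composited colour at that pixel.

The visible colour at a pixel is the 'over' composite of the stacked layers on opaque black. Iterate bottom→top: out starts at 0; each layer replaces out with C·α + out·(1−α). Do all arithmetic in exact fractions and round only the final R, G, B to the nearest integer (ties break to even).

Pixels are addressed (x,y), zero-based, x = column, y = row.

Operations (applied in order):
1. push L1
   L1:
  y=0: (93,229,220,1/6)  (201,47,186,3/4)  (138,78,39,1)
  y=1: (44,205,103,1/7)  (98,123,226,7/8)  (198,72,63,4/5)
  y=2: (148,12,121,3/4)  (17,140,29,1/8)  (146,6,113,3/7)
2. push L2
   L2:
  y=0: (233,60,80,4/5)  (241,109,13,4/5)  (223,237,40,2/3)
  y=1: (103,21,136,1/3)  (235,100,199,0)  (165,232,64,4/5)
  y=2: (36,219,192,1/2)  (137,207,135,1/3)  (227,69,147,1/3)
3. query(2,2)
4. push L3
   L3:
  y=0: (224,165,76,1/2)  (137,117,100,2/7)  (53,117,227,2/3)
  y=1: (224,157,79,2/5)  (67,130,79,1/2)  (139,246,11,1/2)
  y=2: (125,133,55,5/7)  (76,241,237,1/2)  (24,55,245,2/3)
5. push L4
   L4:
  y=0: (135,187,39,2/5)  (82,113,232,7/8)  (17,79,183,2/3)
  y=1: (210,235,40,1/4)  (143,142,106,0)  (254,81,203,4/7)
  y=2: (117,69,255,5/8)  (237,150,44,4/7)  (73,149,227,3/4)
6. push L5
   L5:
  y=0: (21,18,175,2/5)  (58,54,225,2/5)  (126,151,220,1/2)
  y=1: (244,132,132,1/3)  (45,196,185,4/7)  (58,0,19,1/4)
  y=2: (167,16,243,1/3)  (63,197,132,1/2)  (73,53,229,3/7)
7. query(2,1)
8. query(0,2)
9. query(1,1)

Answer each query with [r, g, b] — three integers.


(2,2) stack=L1,L2; from [0,0,0]:
after L1 α=3/7: [438/7, 18/7, 339/7]
after L2 α=1/3: [2465/21, 173/7, 569/7]
rounded: [117, 25, 81]

(2,1) stack=L1,L2,L3,L4,L5; from [0,0,0]:
after L1 α=4/5: [792/5, 288/5, 252/5]
after L2 α=4/5: [4092/25, 4928/25, 1532/25]
after L3 α=1/2: [7567/50, 5539/25, 1807/50]
after L4 α=4/7: [73501/350, 3531/25, 46021/350]
after L5 α=1/4: [240803/1400, 10593/100, 144713/1400]
rounded: [172, 106, 103]

at x=0,y=2 over L1,L2,L3,L4,L5:
+L1 (α=3/4) → [111, 9, 363/4]
+L2 (α=1/2) → [147/2, 114, 1131/8]
+L3 (α=5/7) → [772/7, 893/7, 2231/28]
+L4 (α=5/8) → [6411/56, 2547/28, 42393/224]
+L5 (α=1/3) → [11087/84, 2771/42, 23203/112]
rounded: [132, 66, 207]

(1,1) stack=L1,L2,L3,L4,L5; from [0,0,0]:
L1 α=7/8: [343/4, 861/8, 791/4]
L2 α=0: [343/4, 861/8, 791/4]
L3 α=1/2: [611/8, 1901/16, 1107/8]
L4 α=0: [611/8, 1901/16, 1107/8]
L5 α=4/7: [3273/56, 18247/112, 9241/56]
rounded: [58, 163, 165]


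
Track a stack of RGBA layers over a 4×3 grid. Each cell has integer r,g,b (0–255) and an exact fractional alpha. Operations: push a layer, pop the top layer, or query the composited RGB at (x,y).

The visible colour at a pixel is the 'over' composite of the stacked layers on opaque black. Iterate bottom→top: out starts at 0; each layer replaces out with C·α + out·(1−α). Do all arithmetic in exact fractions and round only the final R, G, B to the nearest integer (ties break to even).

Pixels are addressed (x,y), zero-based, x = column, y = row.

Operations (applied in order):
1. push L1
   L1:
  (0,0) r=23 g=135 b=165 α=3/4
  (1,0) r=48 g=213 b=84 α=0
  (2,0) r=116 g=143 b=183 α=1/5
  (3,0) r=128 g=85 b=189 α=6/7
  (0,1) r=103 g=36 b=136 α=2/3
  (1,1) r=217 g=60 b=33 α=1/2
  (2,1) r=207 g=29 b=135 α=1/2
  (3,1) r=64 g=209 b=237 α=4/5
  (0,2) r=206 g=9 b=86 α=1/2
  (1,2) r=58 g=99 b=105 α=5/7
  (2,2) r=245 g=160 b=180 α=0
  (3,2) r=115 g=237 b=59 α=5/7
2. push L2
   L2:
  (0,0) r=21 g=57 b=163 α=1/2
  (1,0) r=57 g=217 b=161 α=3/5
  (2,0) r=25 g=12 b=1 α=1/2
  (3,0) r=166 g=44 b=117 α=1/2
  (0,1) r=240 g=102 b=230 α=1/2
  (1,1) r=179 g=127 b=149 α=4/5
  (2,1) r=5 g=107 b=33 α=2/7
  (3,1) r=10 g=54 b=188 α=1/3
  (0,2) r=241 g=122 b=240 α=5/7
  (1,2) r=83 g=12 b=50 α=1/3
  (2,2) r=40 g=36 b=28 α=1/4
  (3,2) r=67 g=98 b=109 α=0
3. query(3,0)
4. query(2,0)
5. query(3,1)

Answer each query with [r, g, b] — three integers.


query (3,0) [L1,L2] — begin 0,0,0
+L1 (α=6/7) → [768/7, 510/7, 162]
+L2 (α=1/2) → [965/7, 409/7, 279/2]
= [138, 58, 140]

(2,0) stack=L1,L2; from [0,0,0]:
L1 α=1/5: [116/5, 143/5, 183/5]
L2 α=1/2: [241/10, 203/10, 94/5]
= [24, 20, 19]

query (3,1) [L1,L2] — begin 0,0,0
after L1 α=4/5: [256/5, 836/5, 948/5]
after L2 α=1/3: [562/15, 1942/15, 2836/15]
→ [37, 129, 189]


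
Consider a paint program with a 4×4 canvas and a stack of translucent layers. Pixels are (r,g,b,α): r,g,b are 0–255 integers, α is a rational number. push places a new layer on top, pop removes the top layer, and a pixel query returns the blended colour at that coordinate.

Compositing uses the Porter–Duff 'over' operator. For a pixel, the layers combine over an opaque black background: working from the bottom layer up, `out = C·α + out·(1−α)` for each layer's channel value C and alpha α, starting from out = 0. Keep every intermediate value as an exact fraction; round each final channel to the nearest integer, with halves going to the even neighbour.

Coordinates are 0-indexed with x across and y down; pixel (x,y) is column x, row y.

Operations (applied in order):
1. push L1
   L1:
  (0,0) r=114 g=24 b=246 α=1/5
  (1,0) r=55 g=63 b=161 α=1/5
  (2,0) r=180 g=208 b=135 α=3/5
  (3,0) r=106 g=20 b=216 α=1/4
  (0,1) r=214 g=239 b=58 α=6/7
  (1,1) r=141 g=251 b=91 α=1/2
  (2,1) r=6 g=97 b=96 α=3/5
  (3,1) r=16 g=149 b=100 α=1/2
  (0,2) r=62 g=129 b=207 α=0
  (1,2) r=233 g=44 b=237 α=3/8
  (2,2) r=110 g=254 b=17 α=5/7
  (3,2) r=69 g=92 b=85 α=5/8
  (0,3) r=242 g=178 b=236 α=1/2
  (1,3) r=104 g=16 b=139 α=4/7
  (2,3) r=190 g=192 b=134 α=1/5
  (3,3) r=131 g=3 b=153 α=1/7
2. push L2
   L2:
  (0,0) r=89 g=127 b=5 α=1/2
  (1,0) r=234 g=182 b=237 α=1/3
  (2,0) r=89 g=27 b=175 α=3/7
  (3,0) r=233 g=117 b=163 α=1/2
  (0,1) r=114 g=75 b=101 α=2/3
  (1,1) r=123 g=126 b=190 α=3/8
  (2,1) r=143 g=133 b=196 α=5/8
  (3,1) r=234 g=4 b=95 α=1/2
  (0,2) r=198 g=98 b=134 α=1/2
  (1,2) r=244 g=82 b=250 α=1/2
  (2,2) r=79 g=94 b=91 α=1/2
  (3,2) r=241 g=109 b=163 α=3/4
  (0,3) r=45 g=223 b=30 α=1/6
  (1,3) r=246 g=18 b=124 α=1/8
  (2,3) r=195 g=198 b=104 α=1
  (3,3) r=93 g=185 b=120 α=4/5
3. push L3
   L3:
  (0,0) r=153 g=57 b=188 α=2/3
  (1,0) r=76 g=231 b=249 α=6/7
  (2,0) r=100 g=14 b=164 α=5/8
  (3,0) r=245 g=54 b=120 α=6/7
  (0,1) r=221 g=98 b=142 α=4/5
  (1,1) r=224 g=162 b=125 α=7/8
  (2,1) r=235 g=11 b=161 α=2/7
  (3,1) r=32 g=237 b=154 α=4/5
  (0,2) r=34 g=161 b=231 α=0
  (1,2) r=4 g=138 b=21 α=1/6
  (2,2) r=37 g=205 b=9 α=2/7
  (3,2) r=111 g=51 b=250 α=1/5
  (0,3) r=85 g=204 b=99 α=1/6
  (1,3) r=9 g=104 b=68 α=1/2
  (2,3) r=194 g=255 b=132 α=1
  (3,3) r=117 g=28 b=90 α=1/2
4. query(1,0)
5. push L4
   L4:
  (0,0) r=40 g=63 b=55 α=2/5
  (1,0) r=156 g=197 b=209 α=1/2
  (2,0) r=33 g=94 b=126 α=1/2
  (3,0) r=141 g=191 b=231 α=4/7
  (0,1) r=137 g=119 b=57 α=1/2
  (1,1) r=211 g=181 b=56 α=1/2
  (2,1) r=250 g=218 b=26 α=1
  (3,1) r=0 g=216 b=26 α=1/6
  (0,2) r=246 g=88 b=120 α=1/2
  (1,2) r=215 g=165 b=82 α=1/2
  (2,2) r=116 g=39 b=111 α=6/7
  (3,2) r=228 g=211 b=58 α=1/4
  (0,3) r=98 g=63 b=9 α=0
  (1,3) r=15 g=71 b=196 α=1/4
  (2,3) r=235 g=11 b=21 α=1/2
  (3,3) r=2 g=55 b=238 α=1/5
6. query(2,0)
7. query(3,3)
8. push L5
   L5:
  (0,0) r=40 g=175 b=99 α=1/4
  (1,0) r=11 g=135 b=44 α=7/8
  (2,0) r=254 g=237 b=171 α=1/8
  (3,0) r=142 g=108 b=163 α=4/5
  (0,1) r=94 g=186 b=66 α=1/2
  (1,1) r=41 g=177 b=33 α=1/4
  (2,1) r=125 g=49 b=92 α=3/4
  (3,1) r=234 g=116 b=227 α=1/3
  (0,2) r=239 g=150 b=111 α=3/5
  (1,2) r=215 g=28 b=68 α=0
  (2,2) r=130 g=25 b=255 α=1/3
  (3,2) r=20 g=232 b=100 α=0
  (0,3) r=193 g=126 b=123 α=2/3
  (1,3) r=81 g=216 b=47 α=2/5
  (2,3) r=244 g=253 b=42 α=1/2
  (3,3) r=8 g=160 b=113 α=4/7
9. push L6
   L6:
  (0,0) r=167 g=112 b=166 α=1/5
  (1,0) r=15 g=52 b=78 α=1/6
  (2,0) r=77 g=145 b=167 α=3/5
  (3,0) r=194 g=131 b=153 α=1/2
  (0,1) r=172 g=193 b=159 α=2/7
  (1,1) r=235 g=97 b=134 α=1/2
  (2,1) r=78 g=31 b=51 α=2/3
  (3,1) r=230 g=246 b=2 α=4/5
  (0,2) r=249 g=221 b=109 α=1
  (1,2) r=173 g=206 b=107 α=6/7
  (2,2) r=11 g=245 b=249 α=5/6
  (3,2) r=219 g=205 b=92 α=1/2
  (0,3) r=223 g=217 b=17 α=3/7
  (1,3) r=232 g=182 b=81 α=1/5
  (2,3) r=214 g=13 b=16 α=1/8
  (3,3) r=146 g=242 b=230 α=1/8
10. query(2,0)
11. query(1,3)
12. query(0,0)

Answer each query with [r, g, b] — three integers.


at x=1,y=0 over L1,L2,L3:
L1 α=1/5: [11, 63/5, 161/5]
L2 α=1/3: [256/3, 1036/15, 1507/15]
L3 α=6/7: [232/3, 3118/15, 23917/105]
rounded: [77, 208, 228]

at x=2,y=0 over L1,L2,L3,L4:
+L1 (α=3/5) → [108, 624/5, 81]
+L2 (α=3/7) → [699/7, 2901/35, 849/7]
+L3 (α=5/8) → [5597/56, 11153/280, 8287/56]
+L4 (α=1/2) → [7445/112, 37473/560, 15343/112]
= [66, 67, 137]

at x=3,y=3 over L1,L2,L3,L4:
L1 α=1/7: [131/7, 3/7, 153/7]
L2 α=4/5: [547/7, 5183/35, 3513/35]
L3 α=1/2: [683/7, 6163/70, 6663/70]
L4 α=1/5: [2746/35, 14251/175, 21656/175]
rounded: [78, 81, 124]

(2,0) stack=L1,L2,L3,L4,L5,L6; from [0,0,0]:
+L1 (α=3/5) → [108, 624/5, 81]
+L2 (α=3/7) → [699/7, 2901/35, 849/7]
+L3 (α=5/8) → [5597/56, 11153/280, 8287/56]
+L4 (α=1/2) → [7445/112, 37473/560, 15343/112]
+L5 (α=1/8) → [11509/128, 56433/640, 18079/128]
+L6 (α=3/5) → [26293/320, 195633/1600, 50143/320]
rounded: [82, 122, 157]

query (1,3) [L1,L2,L3,L4,L5,L6] — begin 0,0,0
L1 α=4/7: [416/7, 64/7, 556/7]
L2 α=1/8: [331/4, 41/4, 85]
L3 α=1/2: [367/8, 457/8, 153/2]
L4 α=1/4: [1221/32, 1939/32, 851/8]
L5 α=2/5: [8847/160, 19641/160, 661/8]
L6 α=1/5: [18127/200, 26921/200, 823/10]
= [91, 135, 82]

(0,0) stack=L1,L2,L3,L4,L5,L6; from [0,0,0]:
+L1 (α=1/5) → [114/5, 24/5, 246/5]
+L2 (α=1/2) → [559/10, 659/10, 271/10]
+L3 (α=2/3) → [3619/30, 1799/30, 4031/30]
+L4 (α=2/5) → [4419/50, 3059/50, 5131/50]
+L5 (α=1/4) → [15257/200, 17927/200, 20343/200]
+L6 (α=1/5) → [23607/250, 23527/250, 28643/250]
= [94, 94, 115]


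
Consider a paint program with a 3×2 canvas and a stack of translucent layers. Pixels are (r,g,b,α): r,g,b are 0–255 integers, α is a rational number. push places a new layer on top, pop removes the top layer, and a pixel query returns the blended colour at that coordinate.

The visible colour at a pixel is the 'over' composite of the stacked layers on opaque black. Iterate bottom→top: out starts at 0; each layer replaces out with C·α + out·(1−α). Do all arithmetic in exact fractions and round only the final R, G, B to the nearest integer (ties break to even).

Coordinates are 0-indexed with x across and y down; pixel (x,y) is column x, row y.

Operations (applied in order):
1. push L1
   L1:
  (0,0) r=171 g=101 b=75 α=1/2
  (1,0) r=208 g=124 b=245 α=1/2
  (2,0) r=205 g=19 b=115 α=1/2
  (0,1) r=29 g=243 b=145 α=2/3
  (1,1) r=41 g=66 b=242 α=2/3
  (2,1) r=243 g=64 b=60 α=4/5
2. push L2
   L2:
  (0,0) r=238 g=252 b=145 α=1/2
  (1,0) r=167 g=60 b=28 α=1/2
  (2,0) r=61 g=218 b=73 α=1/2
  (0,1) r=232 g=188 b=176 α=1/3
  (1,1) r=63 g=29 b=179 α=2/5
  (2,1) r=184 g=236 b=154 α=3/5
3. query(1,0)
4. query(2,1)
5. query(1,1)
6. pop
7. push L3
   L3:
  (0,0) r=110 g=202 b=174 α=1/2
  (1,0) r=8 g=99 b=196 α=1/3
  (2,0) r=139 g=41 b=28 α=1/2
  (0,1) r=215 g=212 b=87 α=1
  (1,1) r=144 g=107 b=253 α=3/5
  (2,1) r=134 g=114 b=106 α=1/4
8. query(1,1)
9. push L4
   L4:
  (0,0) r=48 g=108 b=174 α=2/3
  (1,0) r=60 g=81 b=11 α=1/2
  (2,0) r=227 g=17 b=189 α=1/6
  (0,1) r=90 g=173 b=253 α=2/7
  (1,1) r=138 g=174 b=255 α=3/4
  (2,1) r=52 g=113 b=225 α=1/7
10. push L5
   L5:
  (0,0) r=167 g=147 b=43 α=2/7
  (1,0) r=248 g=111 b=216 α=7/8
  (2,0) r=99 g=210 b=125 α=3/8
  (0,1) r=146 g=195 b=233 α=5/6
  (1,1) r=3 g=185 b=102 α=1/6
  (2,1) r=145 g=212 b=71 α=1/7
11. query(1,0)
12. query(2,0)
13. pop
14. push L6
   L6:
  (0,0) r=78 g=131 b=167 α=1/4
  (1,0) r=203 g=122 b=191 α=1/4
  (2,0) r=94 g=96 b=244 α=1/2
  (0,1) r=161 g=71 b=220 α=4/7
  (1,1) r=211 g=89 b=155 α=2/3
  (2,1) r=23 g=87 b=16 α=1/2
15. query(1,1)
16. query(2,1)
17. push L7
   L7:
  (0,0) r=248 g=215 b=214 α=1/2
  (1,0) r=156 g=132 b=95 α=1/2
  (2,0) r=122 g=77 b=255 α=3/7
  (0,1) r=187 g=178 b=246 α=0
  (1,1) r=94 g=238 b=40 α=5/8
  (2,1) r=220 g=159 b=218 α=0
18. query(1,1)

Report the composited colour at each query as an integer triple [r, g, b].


query (1,0) [L1,L2] — begin 0,0,0
L1 α=1/2: [104, 62, 245/2]
L2 α=1/2: [271/2, 61, 301/4]
→ [136, 61, 75]

query (2,1) [L1,L2] — begin 0,0,0
+L1 (α=4/5) → [972/5, 256/5, 48]
+L2 (α=3/5) → [4704/25, 4052/25, 558/5]
rounded: [188, 162, 112]

at x=1,y=1 over L1,L2:
after L1 α=2/3: [82/3, 44, 484/3]
after L2 α=2/5: [208/5, 38, 842/5]
→ [42, 38, 168]

query (1,1) [L1,L3] — begin 0,0,0
after L1 α=2/3: [82/3, 44, 484/3]
after L3 α=3/5: [292/3, 409/5, 649/3]
= [97, 82, 216]

(1,0) stack=L1,L3,L4,L5; from [0,0,0]:
+L1 (α=1/2) → [104, 62, 245/2]
+L3 (α=1/3) → [72, 223/3, 147]
+L4 (α=1/2) → [66, 233/3, 79]
+L5 (α=7/8) → [901/4, 641/6, 1591/8]
→ [225, 107, 199]

at x=2,y=0 over L1,L3,L4,L5:
L1 α=1/2: [205/2, 19/2, 115/2]
L3 α=1/2: [483/4, 101/4, 171/4]
L4 α=1/6: [3323/24, 191/8, 537/8]
L5 α=3/8: [23743/192, 5995/64, 5685/64]
= [124, 94, 89]

query (1,1) [L1,L3,L4,L6] — begin 0,0,0
L1 α=2/3: [82/3, 44, 484/3]
L3 α=3/5: [292/3, 409/5, 649/3]
L4 α=3/4: [767/6, 3019/20, 736/3]
L6 α=2/3: [3299/18, 2193/20, 1666/9]
= [183, 110, 185]

at x=2,y=1 over L1,L3,L4,L6:
after L1 α=4/5: [972/5, 256/5, 48]
after L3 α=1/4: [1793/10, 669/10, 125/2]
after L4 α=1/7: [5639/35, 2572/35, 600/7]
after L6 α=1/2: [3222/35, 5617/70, 356/7]
→ [92, 80, 51]

(1,1) stack=L1,L3,L4,L6,L7; from [0,0,0]:
after L1 α=2/3: [82/3, 44, 484/3]
after L3 α=3/5: [292/3, 409/5, 649/3]
after L4 α=3/4: [767/6, 3019/20, 736/3]
after L6 α=2/3: [3299/18, 2193/20, 1666/9]
after L7 α=5/8: [6119/48, 30379/160, 1133/12]
→ [127, 190, 94]


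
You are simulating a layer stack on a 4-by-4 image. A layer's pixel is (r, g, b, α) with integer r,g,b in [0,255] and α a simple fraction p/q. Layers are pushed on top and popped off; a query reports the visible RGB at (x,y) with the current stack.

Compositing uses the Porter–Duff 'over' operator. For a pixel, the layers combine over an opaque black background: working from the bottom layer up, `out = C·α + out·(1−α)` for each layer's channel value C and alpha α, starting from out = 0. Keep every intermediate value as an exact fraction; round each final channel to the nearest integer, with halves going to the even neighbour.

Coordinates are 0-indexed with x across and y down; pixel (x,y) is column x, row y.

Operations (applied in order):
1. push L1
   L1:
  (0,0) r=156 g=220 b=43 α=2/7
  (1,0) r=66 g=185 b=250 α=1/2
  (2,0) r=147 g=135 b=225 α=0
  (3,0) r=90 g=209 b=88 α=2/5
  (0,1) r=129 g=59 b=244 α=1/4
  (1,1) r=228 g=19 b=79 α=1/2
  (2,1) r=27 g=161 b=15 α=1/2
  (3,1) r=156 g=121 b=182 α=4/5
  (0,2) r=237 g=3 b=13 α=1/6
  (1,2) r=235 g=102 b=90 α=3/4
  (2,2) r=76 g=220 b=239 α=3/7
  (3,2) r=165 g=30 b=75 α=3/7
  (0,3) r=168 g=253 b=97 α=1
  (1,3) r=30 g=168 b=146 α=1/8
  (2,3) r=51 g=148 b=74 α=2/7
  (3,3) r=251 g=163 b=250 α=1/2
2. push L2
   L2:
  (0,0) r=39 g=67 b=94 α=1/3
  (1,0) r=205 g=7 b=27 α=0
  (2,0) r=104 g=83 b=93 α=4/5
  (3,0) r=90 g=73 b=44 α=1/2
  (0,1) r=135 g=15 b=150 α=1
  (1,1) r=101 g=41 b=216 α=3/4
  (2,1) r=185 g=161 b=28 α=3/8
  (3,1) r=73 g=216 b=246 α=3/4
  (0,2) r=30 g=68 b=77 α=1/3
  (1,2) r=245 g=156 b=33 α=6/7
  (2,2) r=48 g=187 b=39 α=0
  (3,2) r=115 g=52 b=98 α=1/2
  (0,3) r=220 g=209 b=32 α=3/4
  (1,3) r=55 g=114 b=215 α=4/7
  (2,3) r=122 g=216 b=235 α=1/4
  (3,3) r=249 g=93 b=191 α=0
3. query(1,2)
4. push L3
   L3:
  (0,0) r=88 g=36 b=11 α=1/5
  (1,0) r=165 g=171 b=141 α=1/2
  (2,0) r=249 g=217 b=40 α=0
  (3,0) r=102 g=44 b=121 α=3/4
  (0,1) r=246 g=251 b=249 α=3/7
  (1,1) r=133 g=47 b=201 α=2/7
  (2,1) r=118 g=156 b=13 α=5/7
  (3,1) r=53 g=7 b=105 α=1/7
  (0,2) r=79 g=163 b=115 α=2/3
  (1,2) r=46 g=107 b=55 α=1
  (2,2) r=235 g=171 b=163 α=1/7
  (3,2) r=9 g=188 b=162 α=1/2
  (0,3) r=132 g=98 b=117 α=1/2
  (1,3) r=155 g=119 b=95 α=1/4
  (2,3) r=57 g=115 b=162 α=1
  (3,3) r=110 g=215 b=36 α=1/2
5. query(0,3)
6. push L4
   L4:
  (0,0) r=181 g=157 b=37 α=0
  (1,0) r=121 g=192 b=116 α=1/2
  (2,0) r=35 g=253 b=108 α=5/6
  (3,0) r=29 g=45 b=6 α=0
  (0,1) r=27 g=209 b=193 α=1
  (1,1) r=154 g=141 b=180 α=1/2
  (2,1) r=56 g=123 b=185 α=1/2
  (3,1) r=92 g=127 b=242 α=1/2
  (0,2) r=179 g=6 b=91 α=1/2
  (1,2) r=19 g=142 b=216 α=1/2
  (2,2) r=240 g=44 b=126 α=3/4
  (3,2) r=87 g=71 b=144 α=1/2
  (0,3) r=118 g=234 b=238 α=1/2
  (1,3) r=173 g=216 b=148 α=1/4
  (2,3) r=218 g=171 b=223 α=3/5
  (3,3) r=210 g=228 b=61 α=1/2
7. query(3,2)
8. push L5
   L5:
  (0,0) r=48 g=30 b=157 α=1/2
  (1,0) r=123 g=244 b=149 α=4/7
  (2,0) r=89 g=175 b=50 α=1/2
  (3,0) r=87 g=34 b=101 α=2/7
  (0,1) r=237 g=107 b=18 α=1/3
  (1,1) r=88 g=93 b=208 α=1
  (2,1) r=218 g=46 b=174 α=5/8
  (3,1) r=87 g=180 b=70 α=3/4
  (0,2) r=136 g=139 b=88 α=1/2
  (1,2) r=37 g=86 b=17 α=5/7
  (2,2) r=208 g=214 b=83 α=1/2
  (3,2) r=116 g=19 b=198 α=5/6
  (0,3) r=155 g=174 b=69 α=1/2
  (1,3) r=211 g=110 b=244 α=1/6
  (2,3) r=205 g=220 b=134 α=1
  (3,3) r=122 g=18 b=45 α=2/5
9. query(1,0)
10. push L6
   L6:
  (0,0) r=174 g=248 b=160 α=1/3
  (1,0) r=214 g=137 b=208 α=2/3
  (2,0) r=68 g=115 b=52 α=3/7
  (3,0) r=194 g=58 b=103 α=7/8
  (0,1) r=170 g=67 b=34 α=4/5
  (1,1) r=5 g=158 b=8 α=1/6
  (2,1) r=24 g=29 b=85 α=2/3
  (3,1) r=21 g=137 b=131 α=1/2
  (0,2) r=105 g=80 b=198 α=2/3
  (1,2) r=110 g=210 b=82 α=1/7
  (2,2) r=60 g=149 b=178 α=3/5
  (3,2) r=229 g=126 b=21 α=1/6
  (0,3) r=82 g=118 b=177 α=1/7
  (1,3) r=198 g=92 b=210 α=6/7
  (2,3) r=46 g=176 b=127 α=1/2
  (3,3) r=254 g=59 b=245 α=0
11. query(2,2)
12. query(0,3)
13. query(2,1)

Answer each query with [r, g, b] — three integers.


(1,2) stack=L1,L2; from [0,0,0]:
after L1 α=3/4: [705/4, 153/2, 135/2]
after L2 α=6/7: [6585/28, 2025/14, 531/14]
rounded: [235, 145, 38]

(0,3) stack=L1,L2,L3; from [0,0,0]:
+L1 (α=1) → [168, 253, 97]
+L2 (α=3/4) → [207, 220, 193/4]
+L3 (α=1/2) → [339/2, 159, 661/8]
→ [170, 159, 83]

query (3,2) [L1,L2,L3,L4] — begin 0,0,0
L1 α=3/7: [495/7, 90/7, 225/7]
L2 α=1/2: [650/7, 227/7, 911/14]
L3 α=1/2: [713/14, 1543/14, 3179/28]
L4 α=1/2: [1931/28, 2537/28, 7211/56]
rounded: [69, 91, 129]

(1,0) stack=L1,L2,L3,L4,L5; from [0,0,0]:
+L1 (α=1/2) → [33, 185/2, 125]
+L2 (α=0) → [33, 185/2, 125]
+L3 (α=1/2) → [99, 527/4, 133]
+L4 (α=1/2) → [110, 1295/8, 249/2]
+L5 (α=4/7) → [822/7, 11693/56, 277/2]
rounded: [117, 209, 138]

(2,2) stack=L1,L2,L3,L4,L5,L6; from [0,0,0]:
+L1 (α=3/7) → [228/7, 660/7, 717/7]
+L2 (α=0) → [228/7, 660/7, 717/7]
+L3 (α=1/7) → [3013/49, 5157/49, 5443/49]
+L4 (α=3/4) → [38293/196, 11625/196, 23965/196]
+L5 (α=1/2) → [79061/392, 53569/392, 40233/392]
+L6 (α=3/5) → [114341/980, 141181/980, 144897/980]
= [117, 144, 148]

query (0,3) [L1,L2,L3,L4,L5,L6] — begin 0,0,0
+L1 (α=1) → [168, 253, 97]
+L2 (α=3/4) → [207, 220, 193/4]
+L3 (α=1/2) → [339/2, 159, 661/8]
+L4 (α=1/2) → [575/4, 393/2, 2565/16]
+L5 (α=1/2) → [1195/8, 741/4, 3669/32]
+L6 (α=1/7) → [559/4, 2459/14, 1977/16]
rounded: [140, 176, 124]

(2,1) stack=L1,L2,L3,L4,L5,L6; from [0,0,0]:
after L1 α=1/2: [27/2, 161/2, 15/2]
after L2 α=3/8: [1245/16, 1771/16, 243/16]
after L3 α=5/7: [5965/56, 8011/56, 109/8]
after L4 α=1/2: [9101/112, 14899/112, 1589/16]
after L5 α=5/8: [149383/896, 70457/896, 18687/128]
after L6 α=2/3: [192391/2688, 122425/2688, 40447/384]
→ [72, 46, 105]


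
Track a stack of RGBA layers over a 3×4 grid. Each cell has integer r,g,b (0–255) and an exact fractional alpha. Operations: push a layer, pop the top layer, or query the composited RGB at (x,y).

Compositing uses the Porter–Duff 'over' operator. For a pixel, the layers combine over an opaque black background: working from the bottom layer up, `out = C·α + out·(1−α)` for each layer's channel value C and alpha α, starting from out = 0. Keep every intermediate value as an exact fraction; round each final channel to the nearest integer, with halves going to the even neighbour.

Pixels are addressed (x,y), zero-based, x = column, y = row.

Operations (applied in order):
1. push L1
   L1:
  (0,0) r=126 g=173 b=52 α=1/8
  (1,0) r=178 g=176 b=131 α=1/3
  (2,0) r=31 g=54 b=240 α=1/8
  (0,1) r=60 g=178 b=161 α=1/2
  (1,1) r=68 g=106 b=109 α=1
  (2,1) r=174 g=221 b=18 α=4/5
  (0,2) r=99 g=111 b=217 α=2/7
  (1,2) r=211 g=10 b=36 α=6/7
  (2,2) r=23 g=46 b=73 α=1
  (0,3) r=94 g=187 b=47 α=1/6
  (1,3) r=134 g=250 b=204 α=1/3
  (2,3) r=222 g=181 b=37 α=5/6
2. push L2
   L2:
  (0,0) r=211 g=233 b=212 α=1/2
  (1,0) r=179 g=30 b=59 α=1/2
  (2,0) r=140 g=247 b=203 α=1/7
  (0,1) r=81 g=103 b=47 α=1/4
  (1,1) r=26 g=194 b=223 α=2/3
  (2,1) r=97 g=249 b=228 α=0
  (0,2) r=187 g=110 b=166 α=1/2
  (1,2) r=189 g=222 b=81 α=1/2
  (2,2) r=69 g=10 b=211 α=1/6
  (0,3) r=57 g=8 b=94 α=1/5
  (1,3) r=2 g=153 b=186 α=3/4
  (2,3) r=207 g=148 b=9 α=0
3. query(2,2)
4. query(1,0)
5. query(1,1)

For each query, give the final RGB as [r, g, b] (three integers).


query (2,2) [L1,L2] — begin 0,0,0
+L1 (α=1) → [23, 46, 73]
+L2 (α=1/6) → [92/3, 40, 96]
rounded: [31, 40, 96]

(1,0) stack=L1,L2; from [0,0,0]:
+L1 (α=1/3) → [178/3, 176/3, 131/3]
+L2 (α=1/2) → [715/6, 133/3, 154/3]
rounded: [119, 44, 51]

(1,1) stack=L1,L2; from [0,0,0]:
L1 α=1: [68, 106, 109]
L2 α=2/3: [40, 494/3, 185]
= [40, 165, 185]


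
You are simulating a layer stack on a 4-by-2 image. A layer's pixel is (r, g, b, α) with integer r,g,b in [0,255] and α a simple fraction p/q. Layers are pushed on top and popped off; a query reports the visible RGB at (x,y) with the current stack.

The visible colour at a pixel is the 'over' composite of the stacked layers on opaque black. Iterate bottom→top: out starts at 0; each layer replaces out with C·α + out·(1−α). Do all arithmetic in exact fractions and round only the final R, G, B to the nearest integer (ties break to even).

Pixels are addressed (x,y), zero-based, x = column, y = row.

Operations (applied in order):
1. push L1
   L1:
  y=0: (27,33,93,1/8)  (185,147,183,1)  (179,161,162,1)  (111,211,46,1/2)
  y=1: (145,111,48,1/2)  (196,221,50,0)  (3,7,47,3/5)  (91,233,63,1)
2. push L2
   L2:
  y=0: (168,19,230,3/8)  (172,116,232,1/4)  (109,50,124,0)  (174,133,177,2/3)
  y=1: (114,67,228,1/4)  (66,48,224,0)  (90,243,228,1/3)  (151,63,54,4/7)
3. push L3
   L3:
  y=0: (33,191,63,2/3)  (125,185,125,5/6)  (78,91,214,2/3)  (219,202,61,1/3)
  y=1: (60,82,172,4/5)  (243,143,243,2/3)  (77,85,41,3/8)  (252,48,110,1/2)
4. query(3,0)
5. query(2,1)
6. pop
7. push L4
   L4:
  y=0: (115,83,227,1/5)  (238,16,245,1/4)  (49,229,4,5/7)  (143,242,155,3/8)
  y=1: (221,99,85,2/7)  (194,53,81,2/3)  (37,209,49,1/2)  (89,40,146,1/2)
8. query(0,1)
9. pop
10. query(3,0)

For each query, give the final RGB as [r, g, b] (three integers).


at x=3,y=0 over L1,L2,L3:
+L1 (α=1/2) → [111/2, 211/2, 23]
+L2 (α=2/3) → [269/2, 743/6, 377/3]
+L3 (α=1/3) → [488/3, 1349/9, 937/9]
= [163, 150, 104]

(2,1) stack=L1,L2,L3; from [0,0,0]:
L1 α=3/5: [9/5, 21/5, 141/5]
L2 α=1/3: [156/5, 419/5, 474/5]
L3 α=3/8: [387/8, 337/4, 597/8]
= [48, 84, 75]

query (0,1) [L1,L2,L4] — begin 0,0,0
L1 α=1/2: [145/2, 111/2, 24]
L2 α=1/4: [663/8, 467/8, 75]
L4 α=2/7: [6851/56, 3919/56, 545/7]
→ [122, 70, 78]

query (3,0) [L1,L2] — begin 0,0,0
L1 α=1/2: [111/2, 211/2, 23]
L2 α=2/3: [269/2, 743/6, 377/3]
rounded: [134, 124, 126]


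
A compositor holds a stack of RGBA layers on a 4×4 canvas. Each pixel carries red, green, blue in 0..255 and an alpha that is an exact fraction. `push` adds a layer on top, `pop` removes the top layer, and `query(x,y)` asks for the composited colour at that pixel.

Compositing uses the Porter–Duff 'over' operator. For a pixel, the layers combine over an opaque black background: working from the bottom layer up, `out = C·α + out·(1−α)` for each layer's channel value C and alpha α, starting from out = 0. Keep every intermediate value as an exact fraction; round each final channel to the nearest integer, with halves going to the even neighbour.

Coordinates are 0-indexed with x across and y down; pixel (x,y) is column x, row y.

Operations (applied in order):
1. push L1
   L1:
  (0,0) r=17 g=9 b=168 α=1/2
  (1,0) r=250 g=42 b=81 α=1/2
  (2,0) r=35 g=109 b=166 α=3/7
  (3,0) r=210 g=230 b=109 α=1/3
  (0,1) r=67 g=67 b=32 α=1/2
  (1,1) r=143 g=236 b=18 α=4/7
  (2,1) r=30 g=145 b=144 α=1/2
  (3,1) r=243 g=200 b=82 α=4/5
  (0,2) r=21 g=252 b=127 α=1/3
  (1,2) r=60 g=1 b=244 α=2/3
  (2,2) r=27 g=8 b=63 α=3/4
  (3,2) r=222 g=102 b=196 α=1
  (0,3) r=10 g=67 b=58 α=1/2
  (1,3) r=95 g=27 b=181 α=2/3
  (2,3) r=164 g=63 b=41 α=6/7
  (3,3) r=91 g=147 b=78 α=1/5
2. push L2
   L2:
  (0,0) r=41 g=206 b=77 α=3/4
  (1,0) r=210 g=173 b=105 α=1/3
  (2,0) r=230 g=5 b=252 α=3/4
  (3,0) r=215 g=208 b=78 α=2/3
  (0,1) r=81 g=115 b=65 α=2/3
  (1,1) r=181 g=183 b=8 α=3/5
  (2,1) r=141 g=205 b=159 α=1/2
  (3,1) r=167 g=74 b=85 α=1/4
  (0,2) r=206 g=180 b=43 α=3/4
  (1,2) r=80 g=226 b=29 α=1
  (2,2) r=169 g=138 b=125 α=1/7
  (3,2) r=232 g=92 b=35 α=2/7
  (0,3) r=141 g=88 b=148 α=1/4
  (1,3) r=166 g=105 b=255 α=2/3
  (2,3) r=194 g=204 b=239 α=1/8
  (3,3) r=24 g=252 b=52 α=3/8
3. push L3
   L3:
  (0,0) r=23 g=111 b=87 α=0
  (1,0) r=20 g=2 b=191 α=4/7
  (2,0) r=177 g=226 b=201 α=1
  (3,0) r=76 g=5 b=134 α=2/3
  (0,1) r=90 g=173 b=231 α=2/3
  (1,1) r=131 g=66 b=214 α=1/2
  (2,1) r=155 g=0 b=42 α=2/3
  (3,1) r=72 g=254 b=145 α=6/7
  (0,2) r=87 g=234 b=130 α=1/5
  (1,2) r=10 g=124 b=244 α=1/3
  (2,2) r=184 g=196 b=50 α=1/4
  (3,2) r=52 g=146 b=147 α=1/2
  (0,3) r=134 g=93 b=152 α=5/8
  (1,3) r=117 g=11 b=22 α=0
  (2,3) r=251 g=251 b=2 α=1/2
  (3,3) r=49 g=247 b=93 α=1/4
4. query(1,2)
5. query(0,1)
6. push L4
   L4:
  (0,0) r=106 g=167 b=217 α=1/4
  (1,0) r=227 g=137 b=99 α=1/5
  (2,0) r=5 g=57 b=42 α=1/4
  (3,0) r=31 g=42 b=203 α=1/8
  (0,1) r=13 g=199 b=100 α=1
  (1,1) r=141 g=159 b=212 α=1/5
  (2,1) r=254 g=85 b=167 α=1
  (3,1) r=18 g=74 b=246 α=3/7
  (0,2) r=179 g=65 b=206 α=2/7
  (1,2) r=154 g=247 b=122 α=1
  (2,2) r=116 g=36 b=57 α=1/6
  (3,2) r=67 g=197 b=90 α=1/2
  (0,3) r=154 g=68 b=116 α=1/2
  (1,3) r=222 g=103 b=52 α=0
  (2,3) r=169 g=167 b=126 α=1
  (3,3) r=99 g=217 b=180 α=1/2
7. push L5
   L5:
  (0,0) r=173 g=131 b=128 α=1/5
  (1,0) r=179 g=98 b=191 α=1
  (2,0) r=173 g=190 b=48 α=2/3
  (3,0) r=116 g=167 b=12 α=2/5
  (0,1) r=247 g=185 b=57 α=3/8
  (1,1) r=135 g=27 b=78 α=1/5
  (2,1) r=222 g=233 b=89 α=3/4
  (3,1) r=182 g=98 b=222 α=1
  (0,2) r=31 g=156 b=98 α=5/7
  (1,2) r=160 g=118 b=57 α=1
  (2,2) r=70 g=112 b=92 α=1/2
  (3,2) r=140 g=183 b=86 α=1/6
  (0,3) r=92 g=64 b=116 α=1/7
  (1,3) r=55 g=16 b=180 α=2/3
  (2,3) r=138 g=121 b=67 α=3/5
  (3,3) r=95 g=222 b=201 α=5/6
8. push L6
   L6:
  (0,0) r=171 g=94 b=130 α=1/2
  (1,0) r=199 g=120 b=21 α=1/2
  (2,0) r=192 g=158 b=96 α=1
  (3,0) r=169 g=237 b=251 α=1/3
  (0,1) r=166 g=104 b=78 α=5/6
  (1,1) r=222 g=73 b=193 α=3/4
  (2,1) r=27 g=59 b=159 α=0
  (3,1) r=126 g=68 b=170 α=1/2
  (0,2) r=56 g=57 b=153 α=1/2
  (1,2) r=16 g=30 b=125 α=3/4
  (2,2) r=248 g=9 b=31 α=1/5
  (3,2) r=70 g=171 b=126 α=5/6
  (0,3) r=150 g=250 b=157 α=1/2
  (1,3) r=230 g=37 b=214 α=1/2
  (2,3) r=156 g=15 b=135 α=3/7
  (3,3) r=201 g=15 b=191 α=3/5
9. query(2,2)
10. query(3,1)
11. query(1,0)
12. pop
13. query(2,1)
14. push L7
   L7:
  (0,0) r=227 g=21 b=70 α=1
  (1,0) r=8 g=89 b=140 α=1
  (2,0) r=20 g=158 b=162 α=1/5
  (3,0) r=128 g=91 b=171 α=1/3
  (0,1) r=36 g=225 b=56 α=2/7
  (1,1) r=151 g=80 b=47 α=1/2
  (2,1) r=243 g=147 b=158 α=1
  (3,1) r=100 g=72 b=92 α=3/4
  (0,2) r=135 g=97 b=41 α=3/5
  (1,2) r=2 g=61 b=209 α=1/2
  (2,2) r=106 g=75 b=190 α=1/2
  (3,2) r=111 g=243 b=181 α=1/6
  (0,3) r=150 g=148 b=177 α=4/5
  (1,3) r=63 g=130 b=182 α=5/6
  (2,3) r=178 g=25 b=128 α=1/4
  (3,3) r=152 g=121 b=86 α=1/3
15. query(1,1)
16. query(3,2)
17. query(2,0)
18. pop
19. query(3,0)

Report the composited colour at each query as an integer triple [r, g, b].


(1,2) stack=L1,L2,L3; from [0,0,0]:
+L1 (α=2/3) → [40, 2/3, 488/3]
+L2 (α=1) → [80, 226, 29]
+L3 (α=1/3) → [170/3, 192, 302/3]
→ [57, 192, 101]

query (0,1) [L1,L2,L3] — begin 0,0,0
+L1 (α=1/2) → [67/2, 67/2, 16]
+L2 (α=2/3) → [391/6, 527/6, 146/3]
+L3 (α=2/3) → [1471/18, 2603/18, 1532/9]
→ [82, 145, 170]

query (2,2) [L1,L2,L3,L4,L5,L6] — begin 0,0,0
after L1 α=3/4: [81/4, 6, 189/4]
after L2 α=1/7: [83/2, 174/7, 817/14]
after L3 α=1/4: [617/8, 947/14, 3151/56]
after L4 α=1/6: [4013/48, 5239/84, 18947/336]
after L5 α=1/2: [7373/96, 14647/168, 49859/672]
after L6 α=1/5: [2665/24, 3005/42, 55067/840]
= [111, 72, 66]

query (3,1) [L1,L2,L3,L4,L5,L6] — begin 0,0,0
+L1 (α=4/5) → [972/5, 160, 328/5]
+L2 (α=1/4) → [3751/20, 277/2, 1409/20]
+L3 (α=6/7) → [12391/140, 475/2, 2687/20]
+L4 (α=3/7) → [14281/245, 1172/7, 911/5]
+L5 (α=1) → [182, 98, 222]
+L6 (α=1/2) → [154, 83, 196]
= [154, 83, 196]

query (1,0) [L1,L2,L3,L4,L5,L6] — begin 0,0,0
+L1 (α=1/2) → [125, 21, 81/2]
+L2 (α=1/3) → [460/3, 215/3, 62]
+L3 (α=4/7) → [540/7, 223/7, 950/7]
+L4 (α=1/5) → [3749/35, 1851/35, 4493/35]
+L5 (α=1) → [179, 98, 191]
+L6 (α=1/2) → [189, 109, 106]
rounded: [189, 109, 106]

at x=2,y=1 over L1,L2,L3,L4,L5:
L1 α=1/2: [15, 145/2, 72]
L2 α=1/2: [78, 555/4, 231/2]
L3 α=2/3: [388/3, 185/4, 133/2]
L4 α=1: [254, 85, 167]
L5 α=3/4: [230, 196, 217/2]
= [230, 196, 108]

query (1,1) [L1,L2,L3,L4,L5,L7] — begin 0,0,0
L1 α=4/7: [572/7, 944/7, 72/7]
L2 α=3/5: [989/7, 5731/35, 312/35]
L3 α=1/2: [953/7, 8041/70, 3901/35]
L4 α=1/5: [4799/35, 21647/175, 23024/175]
L5 α=1/5: [23921/175, 91313/875, 105746/875]
L7 α=1/2: [25173/175, 161313/1750, 146871/1750]
rounded: [144, 92, 84]

(3,2) stack=L1,L2,L3,L4,L5,L7; from [0,0,0]:
after L1 α=1: [222, 102, 196]
after L2 α=2/7: [1574/7, 694/7, 150]
after L3 α=1/2: [969/7, 858/7, 297/2]
after L4 α=1/2: [719/7, 2237/14, 477/4]
after L5 α=1/6: [1525/14, 13747/84, 2729/24]
after L7 α=1/6: [9179/84, 89147/504, 17989/144]
rounded: [109, 177, 125]

at x=2,y=0 over L1,L2,L3,L4,L5,L7:
L1 α=3/7: [15, 327/7, 498/7]
L2 α=3/4: [705/4, 108/7, 2895/14]
L3 α=1: [177, 226, 201]
L4 α=1/4: [134, 735/4, 645/4]
L5 α=2/3: [160, 2255/12, 343/4]
L7 α=1/5: [132, 2729/15, 101]
→ [132, 182, 101]

at x=3,y=0 over L1,L2,L3,L4,L5:
after L1 α=1/3: [70, 230/3, 109/3]
after L2 α=2/3: [500/3, 1478/9, 577/9]
after L3 α=2/3: [956/9, 1568/27, 2989/27]
after L4 α=1/8: [6971/72, 6055/108, 6601/54]
after L5 α=2/5: [12539/120, 18079/180, 7033/90]
rounded: [104, 100, 78]


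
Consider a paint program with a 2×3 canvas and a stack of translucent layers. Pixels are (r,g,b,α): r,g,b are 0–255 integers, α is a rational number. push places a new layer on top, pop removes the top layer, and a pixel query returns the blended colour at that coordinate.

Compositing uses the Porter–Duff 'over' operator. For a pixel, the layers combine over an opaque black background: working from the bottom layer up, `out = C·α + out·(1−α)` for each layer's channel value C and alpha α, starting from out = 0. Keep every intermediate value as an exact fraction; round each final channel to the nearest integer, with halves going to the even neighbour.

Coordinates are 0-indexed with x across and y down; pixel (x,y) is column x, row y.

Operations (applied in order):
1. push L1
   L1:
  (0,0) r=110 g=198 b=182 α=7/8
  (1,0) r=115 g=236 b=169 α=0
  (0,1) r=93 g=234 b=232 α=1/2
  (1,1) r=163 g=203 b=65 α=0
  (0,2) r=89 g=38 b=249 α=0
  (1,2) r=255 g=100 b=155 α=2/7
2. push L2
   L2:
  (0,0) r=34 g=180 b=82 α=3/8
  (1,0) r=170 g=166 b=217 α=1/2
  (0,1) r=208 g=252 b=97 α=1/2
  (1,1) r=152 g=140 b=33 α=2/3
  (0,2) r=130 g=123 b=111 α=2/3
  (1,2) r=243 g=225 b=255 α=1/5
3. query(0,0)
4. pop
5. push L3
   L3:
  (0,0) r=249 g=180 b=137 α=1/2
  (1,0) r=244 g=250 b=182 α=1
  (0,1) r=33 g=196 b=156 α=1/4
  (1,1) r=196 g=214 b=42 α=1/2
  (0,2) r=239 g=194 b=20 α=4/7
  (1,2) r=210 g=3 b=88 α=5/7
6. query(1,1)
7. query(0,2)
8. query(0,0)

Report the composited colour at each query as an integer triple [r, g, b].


at x=0,y=0 over L1,L2:
+L1 (α=7/8) → [385/4, 693/4, 637/4]
+L2 (α=3/8) → [2333/32, 5625/32, 4169/32]
→ [73, 176, 130]

query (1,1) [L1,L3] — begin 0,0,0
+L1 (α=0) → [0, 0, 0]
+L3 (α=1/2) → [98, 107, 21]
rounded: [98, 107, 21]

at x=0,y=2 over L1,L3:
after L1 α=0: [0, 0, 0]
after L3 α=4/7: [956/7, 776/7, 80/7]
= [137, 111, 11]

(0,0) stack=L1,L3; from [0,0,0]:
after L1 α=7/8: [385/4, 693/4, 637/4]
after L3 α=1/2: [1381/8, 1413/8, 1185/8]
= [173, 177, 148]


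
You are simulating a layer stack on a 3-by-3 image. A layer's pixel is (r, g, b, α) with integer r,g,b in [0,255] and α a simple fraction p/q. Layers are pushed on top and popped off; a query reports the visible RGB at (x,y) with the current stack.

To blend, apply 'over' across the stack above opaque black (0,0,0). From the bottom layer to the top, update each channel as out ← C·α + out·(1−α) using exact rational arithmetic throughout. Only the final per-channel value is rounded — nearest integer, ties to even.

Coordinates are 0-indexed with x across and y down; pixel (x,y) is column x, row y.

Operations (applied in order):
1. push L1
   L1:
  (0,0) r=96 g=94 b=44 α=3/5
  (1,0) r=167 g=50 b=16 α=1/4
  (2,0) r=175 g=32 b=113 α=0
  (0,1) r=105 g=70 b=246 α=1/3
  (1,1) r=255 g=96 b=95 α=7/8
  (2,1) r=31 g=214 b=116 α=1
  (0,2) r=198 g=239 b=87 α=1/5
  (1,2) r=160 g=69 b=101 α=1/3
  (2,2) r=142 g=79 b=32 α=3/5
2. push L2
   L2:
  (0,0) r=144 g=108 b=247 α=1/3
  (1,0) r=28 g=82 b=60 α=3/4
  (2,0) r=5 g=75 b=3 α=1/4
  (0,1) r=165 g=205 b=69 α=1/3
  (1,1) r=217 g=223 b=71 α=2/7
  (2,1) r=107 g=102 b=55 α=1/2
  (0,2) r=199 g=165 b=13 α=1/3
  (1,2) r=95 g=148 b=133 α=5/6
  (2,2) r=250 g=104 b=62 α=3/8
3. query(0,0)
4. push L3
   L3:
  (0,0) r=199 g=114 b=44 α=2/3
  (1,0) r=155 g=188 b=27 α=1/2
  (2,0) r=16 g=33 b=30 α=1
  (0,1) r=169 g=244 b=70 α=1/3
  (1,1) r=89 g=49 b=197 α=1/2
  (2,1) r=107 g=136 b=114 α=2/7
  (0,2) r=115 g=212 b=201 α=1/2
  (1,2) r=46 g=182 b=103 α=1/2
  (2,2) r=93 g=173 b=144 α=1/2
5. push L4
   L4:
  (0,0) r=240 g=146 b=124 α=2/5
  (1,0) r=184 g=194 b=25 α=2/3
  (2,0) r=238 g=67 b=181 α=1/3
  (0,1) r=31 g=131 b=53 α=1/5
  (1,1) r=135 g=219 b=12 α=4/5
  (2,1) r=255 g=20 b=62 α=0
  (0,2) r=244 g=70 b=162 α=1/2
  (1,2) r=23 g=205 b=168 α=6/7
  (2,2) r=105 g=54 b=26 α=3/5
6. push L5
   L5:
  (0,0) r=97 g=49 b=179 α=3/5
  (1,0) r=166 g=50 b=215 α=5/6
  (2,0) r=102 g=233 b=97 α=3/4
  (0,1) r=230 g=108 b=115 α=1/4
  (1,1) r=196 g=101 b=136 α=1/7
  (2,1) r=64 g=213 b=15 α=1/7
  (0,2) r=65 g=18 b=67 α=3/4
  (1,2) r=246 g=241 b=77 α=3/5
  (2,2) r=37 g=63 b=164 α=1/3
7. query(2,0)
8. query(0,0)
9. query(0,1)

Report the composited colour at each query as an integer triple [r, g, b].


(0,0) stack=L1,L2; from [0,0,0]:
L1 α=3/5: [288/5, 282/5, 132/5]
L2 α=1/3: [432/5, 368/5, 1499/15]
rounded: [86, 74, 100]

(2,0) stack=L1,L2,L3,L4,L5; from [0,0,0]:
+L1 (α=0) → [0, 0, 0]
+L2 (α=1/4) → [5/4, 75/4, 3/4]
+L3 (α=1) → [16, 33, 30]
+L4 (α=1/3) → [90, 133/3, 241/3]
+L5 (α=3/4) → [99, 1115/6, 557/6]
→ [99, 186, 93]

at x=0,y=0 over L1,L2,L3,L4,L5:
after L1 α=3/5: [288/5, 282/5, 132/5]
after L2 α=1/3: [432/5, 368/5, 1499/15]
after L3 α=2/3: [2422/15, 1508/15, 2819/45]
after L4 α=2/5: [4822/25, 2968/25, 6539/75]
after L5 α=3/5: [16919/125, 9611/125, 53353/375]
→ [135, 77, 142]

query (0,1) [L1,L2,L3,L4,L5] — begin 0,0,0
L1 α=1/3: [35, 70/3, 82]
L2 α=1/3: [235/3, 755/9, 233/3]
L3 α=1/3: [977/9, 3706/27, 676/9]
L4 α=1/5: [4187/45, 18361/135, 3181/45]
L5 α=1/4: [7637/60, 23221/180, 2453/30]
= [127, 129, 82]


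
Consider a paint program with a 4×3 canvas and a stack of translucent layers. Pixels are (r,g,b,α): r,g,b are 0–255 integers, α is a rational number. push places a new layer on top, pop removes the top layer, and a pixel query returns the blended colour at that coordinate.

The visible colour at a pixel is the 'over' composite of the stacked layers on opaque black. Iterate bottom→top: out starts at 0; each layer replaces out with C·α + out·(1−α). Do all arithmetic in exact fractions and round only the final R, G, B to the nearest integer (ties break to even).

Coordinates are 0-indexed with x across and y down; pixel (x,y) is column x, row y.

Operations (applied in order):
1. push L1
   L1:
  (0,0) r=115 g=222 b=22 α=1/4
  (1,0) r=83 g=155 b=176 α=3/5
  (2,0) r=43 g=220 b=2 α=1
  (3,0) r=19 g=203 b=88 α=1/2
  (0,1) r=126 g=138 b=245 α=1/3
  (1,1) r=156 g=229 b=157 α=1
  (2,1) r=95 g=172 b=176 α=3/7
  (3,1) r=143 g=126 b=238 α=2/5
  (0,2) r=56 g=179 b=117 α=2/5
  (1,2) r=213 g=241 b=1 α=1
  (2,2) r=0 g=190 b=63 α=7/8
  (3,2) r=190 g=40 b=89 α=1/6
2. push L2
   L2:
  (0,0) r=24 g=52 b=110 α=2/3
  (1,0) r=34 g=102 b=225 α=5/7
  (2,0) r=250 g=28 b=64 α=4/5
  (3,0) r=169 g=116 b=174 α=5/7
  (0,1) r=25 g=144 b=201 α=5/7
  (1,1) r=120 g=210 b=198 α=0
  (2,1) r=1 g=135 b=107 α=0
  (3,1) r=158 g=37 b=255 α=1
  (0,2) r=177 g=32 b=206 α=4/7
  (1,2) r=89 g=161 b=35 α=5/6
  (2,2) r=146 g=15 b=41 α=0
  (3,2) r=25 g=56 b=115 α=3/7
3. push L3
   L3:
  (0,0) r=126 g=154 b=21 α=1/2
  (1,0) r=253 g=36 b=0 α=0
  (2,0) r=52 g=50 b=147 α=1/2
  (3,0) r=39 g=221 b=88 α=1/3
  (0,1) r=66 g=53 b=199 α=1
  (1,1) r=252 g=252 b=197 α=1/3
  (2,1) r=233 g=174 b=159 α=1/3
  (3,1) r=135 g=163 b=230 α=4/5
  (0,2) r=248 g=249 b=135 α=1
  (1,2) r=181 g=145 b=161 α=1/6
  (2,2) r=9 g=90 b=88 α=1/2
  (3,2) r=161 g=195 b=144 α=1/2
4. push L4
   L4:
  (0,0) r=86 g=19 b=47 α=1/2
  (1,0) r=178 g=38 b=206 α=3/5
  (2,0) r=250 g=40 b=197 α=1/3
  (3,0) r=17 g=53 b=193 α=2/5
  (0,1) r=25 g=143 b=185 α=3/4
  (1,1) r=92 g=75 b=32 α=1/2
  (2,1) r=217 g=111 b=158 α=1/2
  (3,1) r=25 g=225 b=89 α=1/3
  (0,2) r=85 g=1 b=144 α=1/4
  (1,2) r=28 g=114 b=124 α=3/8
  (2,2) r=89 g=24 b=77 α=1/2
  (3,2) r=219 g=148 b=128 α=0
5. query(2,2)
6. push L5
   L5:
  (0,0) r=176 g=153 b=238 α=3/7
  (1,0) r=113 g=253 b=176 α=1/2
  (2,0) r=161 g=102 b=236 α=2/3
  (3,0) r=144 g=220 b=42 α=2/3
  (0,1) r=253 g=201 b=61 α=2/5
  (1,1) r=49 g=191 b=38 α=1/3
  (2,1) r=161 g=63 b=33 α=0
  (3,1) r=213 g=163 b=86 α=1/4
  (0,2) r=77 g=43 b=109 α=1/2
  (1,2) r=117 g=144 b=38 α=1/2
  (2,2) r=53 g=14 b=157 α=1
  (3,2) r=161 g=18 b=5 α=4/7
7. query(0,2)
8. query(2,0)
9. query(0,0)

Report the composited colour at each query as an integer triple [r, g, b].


(2,2) stack=L1,L2,L3,L4; from [0,0,0]:
L1 α=7/8: [0, 665/4, 441/8]
L2 α=0: [0, 665/4, 441/8]
L3 α=1/2: [9/2, 1025/8, 1145/16]
L4 α=1/2: [187/4, 1217/16, 2377/32]
→ [47, 76, 74]

query (0,2) [L1,L2,L3,L4,L5] — begin 0,0,0
+L1 (α=2/5) → [112/5, 358/5, 234/5]
+L2 (α=4/7) → [3876/35, 1714/35, 4822/35]
+L3 (α=1) → [248, 249, 135]
+L4 (α=1/4) → [829/4, 187, 549/4]
+L5 (α=1/2) → [1137/8, 115, 985/8]
= [142, 115, 123]

at x=2,y=0 over L1,L2,L3,L4,L5:
L1 α=1: [43, 220, 2]
L2 α=4/5: [1043/5, 332/5, 258/5]
L3 α=1/2: [1303/10, 291/5, 993/10]
L4 α=1/3: [851/5, 782/15, 1978/15]
L5 α=2/3: [2461/15, 3842/45, 9058/45]
rounded: [164, 85, 201]

(0,0) stack=L1,L2,L3,L4,L5; from [0,0,0]:
after L1 α=1/4: [115/4, 111/2, 11/2]
after L2 α=2/3: [307/12, 319/6, 451/6]
after L3 α=1/2: [1819/24, 1243/12, 577/12]
after L4 α=1/2: [3883/48, 1471/24, 1141/24]
after L5 α=3/7: [10219/84, 4225/42, 775/6]
= [122, 101, 129]
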